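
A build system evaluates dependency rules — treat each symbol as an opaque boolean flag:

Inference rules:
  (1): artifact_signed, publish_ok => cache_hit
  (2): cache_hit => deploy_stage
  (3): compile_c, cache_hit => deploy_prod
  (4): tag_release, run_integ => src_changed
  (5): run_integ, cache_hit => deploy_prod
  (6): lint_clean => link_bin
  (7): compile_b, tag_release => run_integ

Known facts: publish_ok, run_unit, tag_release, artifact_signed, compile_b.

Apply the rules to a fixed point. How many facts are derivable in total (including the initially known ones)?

10

[1] (1) [artifact_signed, publish_ok => cache_hit]; (7) [compile_b, tag_release => run_integ]. ⇒ new: cache_hit, run_integ.
[2] (2) [cache_hit => deploy_stage]; (4) [tag_release, run_integ => src_changed]; (5) [run_integ, cache_hit => deploy_prod]. ⇒ new: deploy_stage, src_changed, deploy_prod.
Closure: {artifact_signed, cache_hit, compile_b, deploy_prod, deploy_stage, publish_ok, run_integ, run_unit, src_changed, tag_release} — 10 facts.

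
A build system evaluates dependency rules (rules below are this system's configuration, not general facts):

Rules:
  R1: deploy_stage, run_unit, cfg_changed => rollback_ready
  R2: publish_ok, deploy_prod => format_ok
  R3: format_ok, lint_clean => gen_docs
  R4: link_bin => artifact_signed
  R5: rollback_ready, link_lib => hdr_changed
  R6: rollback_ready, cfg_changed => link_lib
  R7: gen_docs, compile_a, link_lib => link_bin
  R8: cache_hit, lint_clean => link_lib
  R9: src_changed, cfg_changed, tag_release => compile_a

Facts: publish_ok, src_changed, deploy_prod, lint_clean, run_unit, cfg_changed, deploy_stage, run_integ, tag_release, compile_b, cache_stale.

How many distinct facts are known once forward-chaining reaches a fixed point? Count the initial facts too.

19

Round 1 fires R1, R2, R9, giving rollback_ready, format_ok, compile_a.
Round 2 fires R3, R6, giving gen_docs, link_lib.
Round 3 fires R5, R7, giving hdr_changed, link_bin.
Round 4 fires R4, giving artifact_signed.
Closure: {artifact_signed, cache_stale, cfg_changed, compile_a, compile_b, deploy_prod, deploy_stage, format_ok, gen_docs, hdr_changed, link_bin, link_lib, lint_clean, publish_ok, rollback_ready, run_integ, run_unit, src_changed, tag_release} — 19 facts.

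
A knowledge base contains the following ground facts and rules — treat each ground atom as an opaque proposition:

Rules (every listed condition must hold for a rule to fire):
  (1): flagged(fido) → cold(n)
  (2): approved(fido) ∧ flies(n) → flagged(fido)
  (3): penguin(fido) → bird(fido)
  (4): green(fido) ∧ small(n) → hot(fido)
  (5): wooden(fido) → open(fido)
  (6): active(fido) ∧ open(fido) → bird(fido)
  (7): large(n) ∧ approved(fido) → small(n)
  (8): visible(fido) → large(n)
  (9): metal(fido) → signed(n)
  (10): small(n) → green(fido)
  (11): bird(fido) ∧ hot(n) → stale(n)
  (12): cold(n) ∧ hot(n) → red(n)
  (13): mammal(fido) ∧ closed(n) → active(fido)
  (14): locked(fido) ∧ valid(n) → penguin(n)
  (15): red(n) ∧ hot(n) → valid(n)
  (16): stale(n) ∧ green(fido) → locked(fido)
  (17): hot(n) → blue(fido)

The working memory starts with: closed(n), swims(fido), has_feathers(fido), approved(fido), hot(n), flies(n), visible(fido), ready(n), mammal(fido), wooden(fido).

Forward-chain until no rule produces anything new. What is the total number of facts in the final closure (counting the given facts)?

25

[1] (2) [approved(fido) ∧ flies(n) → flagged(fido)]; (5) [wooden(fido) → open(fido)]; (8) [visible(fido) → large(n)]; (13) [mammal(fido) ∧ closed(n) → active(fido)]; (17) [hot(n) → blue(fido)]. ⇒ new: flagged(fido), open(fido), large(n), active(fido), blue(fido).
[2] (1) [flagged(fido) → cold(n)]; (6) [active(fido) ∧ open(fido) → bird(fido)]; (7) [large(n) ∧ approved(fido) → small(n)]. ⇒ new: cold(n), bird(fido), small(n).
[3] (10) [small(n) → green(fido)]; (11) [bird(fido) ∧ hot(n) → stale(n)]; (12) [cold(n) ∧ hot(n) → red(n)]. ⇒ new: green(fido), stale(n), red(n).
[4] (4) [green(fido) ∧ small(n) → hot(fido)]; (15) [red(n) ∧ hot(n) → valid(n)]; (16) [stale(n) ∧ green(fido) → locked(fido)]. ⇒ new: hot(fido), valid(n), locked(fido).
[5] (14) [locked(fido) ∧ valid(n) → penguin(n)]. ⇒ new: penguin(n).
Closure: {active(fido), approved(fido), bird(fido), blue(fido), closed(n), cold(n), flagged(fido), flies(n), green(fido), has_feathers(fido), hot(fido), hot(n), large(n), locked(fido), mammal(fido), open(fido), penguin(n), ready(n), red(n), small(n), stale(n), swims(fido), valid(n), visible(fido), wooden(fido)} — 25 facts.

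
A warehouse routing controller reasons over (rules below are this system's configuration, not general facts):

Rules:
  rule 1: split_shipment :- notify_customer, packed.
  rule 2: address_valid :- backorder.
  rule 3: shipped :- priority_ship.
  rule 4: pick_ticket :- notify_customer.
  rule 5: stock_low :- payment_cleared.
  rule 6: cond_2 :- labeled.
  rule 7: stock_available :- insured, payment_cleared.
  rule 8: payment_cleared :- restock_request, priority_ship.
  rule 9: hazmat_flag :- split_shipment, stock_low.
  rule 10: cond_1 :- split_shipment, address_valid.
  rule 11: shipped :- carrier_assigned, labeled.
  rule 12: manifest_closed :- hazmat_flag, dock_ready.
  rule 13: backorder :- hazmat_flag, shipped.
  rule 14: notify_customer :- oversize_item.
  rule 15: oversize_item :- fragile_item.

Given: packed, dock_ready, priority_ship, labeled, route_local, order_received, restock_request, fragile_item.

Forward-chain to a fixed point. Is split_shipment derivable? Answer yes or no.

Round 1: rule 3 [shipped :- priority_ship.]; rule 6 [cond_2 :- labeled.]; rule 8 [payment_cleared :- restock_request, priority_ship.]; rule 15 [oversize_item :- fragile_item.]. Adds shipped, cond_2, payment_cleared, oversize_item.
Round 2: rule 5 [stock_low :- payment_cleared.]; rule 14 [notify_customer :- oversize_item.]. Adds stock_low, notify_customer.
Round 3: rule 1 [split_shipment :- notify_customer, packed.]; rule 4 [pick_ticket :- notify_customer.]. Adds split_shipment, pick_ticket.
Round 4: rule 9 [hazmat_flag :- split_shipment, stock_low.]. Adds hazmat_flag.
Round 5: rule 12 [manifest_closed :- hazmat_flag, dock_ready.]; rule 13 [backorder :- hazmat_flag, shipped.]. Adds manifest_closed, backorder.
Round 6: rule 2 [address_valid :- backorder.]. Adds address_valid.
Round 7: rule 10 [cond_1 :- split_shipment, address_valid.]. Adds cond_1.
split_shipment appears in round 3, so it is derivable.

yes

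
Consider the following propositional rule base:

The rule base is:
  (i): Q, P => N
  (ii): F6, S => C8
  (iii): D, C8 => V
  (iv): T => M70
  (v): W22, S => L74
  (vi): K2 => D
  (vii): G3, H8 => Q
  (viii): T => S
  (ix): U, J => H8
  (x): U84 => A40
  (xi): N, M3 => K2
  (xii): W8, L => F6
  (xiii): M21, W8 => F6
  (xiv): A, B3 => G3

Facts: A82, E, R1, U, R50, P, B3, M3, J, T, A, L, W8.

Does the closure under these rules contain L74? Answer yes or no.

Round 1: (iv) [T => M70]; (viii) [T => S]; (ix) [U, J => H8]; (xii) [W8, L => F6]; (xiv) [A, B3 => G3]. New: M70, S, H8, F6, G3.
Round 2: (ii) [F6, S => C8]; (vii) [G3, H8 => Q]. New: C8, Q.
Round 3: (i) [Q, P => N]. New: N.
Round 4: (xi) [N, M3 => K2]. New: K2.
Round 5: (vi) [K2 => D]. New: D.
Round 6: (iii) [D, C8 => V]. New: V.
Fixed point reached. L74 is concluded only by (v); (v) needs W22 (never derived).

no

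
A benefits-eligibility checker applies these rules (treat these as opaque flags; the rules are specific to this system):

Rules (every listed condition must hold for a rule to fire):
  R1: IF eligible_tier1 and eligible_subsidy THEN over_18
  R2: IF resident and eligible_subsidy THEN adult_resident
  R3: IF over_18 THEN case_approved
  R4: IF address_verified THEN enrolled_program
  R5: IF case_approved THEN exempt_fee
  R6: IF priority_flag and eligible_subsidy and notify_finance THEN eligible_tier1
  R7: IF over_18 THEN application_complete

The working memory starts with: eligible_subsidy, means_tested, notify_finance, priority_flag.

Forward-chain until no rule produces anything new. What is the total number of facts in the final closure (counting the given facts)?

[1] R6 [IF priority_flag and eligible_subsidy and notify_finance THEN eligible_tier1]. ⇒ new: eligible_tier1.
[2] R1 [IF eligible_tier1 and eligible_subsidy THEN over_18]. ⇒ new: over_18.
[3] R3 [IF over_18 THEN case_approved]; R7 [IF over_18 THEN application_complete]. ⇒ new: case_approved, application_complete.
[4] R5 [IF case_approved THEN exempt_fee]. ⇒ new: exempt_fee.
Closure: {application_complete, case_approved, eligible_subsidy, eligible_tier1, exempt_fee, means_tested, notify_finance, over_18, priority_flag} — 9 facts.

9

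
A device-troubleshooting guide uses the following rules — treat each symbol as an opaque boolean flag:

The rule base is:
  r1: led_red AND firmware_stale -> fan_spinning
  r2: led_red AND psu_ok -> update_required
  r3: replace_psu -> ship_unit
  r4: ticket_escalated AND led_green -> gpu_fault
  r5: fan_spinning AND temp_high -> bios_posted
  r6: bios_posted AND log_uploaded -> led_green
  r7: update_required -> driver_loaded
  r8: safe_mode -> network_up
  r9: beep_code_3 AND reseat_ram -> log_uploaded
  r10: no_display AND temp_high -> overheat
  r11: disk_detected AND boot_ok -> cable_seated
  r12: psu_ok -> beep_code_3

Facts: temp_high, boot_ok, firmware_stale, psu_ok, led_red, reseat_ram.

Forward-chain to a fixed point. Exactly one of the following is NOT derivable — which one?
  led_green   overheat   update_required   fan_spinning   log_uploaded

Round 1 fires r1, r2, r12, giving fan_spinning, update_required, beep_code_3.
Round 2 fires r5, r7, r9, giving bios_posted, driver_loaded, log_uploaded.
Round 3 fires r6, giving led_green.
Derived: update_required (round 1), led_green (round 3), fan_spinning (round 1), log_uploaded (round 2). overheat never appears in any round.

overheat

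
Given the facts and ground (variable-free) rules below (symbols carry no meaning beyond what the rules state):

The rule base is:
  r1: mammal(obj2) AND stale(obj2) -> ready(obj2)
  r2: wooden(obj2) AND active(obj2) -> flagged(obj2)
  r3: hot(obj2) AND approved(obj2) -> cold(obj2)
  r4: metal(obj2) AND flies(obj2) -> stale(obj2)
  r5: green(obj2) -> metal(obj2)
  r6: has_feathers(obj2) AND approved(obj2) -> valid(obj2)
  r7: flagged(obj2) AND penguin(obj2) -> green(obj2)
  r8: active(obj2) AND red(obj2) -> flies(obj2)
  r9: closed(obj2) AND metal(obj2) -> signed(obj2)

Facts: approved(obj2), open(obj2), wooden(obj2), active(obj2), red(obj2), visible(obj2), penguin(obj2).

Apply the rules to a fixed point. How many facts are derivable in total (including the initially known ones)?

Round 1 fires r2, r8, giving flagged(obj2), flies(obj2).
Round 2 fires r7, giving green(obj2).
Round 3 fires r5, giving metal(obj2).
Round 4 fires r4, giving stale(obj2).
Closure: {active(obj2), approved(obj2), flagged(obj2), flies(obj2), green(obj2), metal(obj2), open(obj2), penguin(obj2), red(obj2), stale(obj2), visible(obj2), wooden(obj2)} — 12 facts.

12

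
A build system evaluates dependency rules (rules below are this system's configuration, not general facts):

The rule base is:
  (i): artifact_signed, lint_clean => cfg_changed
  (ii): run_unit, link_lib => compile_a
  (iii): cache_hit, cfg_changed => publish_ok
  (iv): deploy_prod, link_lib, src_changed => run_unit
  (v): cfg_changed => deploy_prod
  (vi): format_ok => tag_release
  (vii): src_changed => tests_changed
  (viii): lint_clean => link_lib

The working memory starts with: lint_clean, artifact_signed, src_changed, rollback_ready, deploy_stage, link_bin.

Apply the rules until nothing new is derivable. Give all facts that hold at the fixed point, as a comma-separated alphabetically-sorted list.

artifact_signed, cfg_changed, compile_a, deploy_prod, deploy_stage, link_bin, link_lib, lint_clean, rollback_ready, run_unit, src_changed, tests_changed

[1] (i) [artifact_signed, lint_clean => cfg_changed]; (vii) [src_changed => tests_changed]; (viii) [lint_clean => link_lib]. ⇒ new: cfg_changed, tests_changed, link_lib.
[2] (v) [cfg_changed => deploy_prod]. ⇒ new: deploy_prod.
[3] (iv) [deploy_prod, link_lib, src_changed => run_unit]. ⇒ new: run_unit.
[4] (ii) [run_unit, link_lib => compile_a]. ⇒ new: compile_a.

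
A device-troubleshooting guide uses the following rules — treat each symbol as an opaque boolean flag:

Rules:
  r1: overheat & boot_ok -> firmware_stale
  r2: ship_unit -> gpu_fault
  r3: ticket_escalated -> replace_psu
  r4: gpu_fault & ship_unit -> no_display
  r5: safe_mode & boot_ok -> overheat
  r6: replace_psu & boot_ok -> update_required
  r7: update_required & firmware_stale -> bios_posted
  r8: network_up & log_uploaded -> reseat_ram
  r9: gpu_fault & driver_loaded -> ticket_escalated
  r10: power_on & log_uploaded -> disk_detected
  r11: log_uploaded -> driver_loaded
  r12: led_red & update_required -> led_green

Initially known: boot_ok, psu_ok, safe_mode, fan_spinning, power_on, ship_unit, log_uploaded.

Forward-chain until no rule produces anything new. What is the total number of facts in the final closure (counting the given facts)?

Round 1: r2 [ship_unit -> gpu_fault]; r5 [safe_mode & boot_ok -> overheat]; r10 [power_on & log_uploaded -> disk_detected]; r11 [log_uploaded -> driver_loaded]. New: gpu_fault, overheat, disk_detected, driver_loaded.
Round 2: r1 [overheat & boot_ok -> firmware_stale]; r4 [gpu_fault & ship_unit -> no_display]; r9 [gpu_fault & driver_loaded -> ticket_escalated]. New: firmware_stale, no_display, ticket_escalated.
Round 3: r3 [ticket_escalated -> replace_psu]. New: replace_psu.
Round 4: r6 [replace_psu & boot_ok -> update_required]. New: update_required.
Round 5: r7 [update_required & firmware_stale -> bios_posted]. New: bios_posted.
Closure: {bios_posted, boot_ok, disk_detected, driver_loaded, fan_spinning, firmware_stale, gpu_fault, log_uploaded, no_display, overheat, power_on, psu_ok, replace_psu, safe_mode, ship_unit, ticket_escalated, update_required} — 17 facts.

17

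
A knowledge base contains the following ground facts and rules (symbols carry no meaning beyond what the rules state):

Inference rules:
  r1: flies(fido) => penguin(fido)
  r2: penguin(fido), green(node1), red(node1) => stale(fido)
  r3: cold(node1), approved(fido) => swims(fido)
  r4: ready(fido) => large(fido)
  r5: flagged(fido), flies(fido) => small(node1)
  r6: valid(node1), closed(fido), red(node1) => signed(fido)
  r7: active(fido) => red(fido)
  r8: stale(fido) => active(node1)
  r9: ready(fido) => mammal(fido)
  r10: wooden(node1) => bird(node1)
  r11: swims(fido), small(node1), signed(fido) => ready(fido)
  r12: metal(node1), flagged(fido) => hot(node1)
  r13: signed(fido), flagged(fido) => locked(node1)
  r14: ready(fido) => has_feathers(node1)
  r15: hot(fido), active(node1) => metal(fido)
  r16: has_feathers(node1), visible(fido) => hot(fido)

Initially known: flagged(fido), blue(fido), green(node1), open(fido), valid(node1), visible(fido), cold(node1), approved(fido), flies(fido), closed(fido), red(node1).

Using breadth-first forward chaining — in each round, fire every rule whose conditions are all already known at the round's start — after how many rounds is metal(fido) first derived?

5

Round 1: r1 [flies(fido) => penguin(fido)]; r3 [cold(node1), approved(fido) => swims(fido)]; r5 [flagged(fido), flies(fido) => small(node1)]; r6 [valid(node1), closed(fido), red(node1) => signed(fido)]. New: penguin(fido), swims(fido), small(node1), signed(fido).
Round 2: r2 [penguin(fido), green(node1), red(node1) => stale(fido)]; r11 [swims(fido), small(node1), signed(fido) => ready(fido)]; r13 [signed(fido), flagged(fido) => locked(node1)]. New: stale(fido), ready(fido), locked(node1).
Round 3: r4 [ready(fido) => large(fido)]; r8 [stale(fido) => active(node1)]; r9 [ready(fido) => mammal(fido)]; r14 [ready(fido) => has_feathers(node1)]. New: large(fido), active(node1), mammal(fido), has_feathers(node1).
Round 4: r16 [has_feathers(node1), visible(fido) => hot(fido)]. New: hot(fido).
Round 5: r15 [hot(fido), active(node1) => metal(fido)]. New: metal(fido).
metal(fido) first appears in round 5.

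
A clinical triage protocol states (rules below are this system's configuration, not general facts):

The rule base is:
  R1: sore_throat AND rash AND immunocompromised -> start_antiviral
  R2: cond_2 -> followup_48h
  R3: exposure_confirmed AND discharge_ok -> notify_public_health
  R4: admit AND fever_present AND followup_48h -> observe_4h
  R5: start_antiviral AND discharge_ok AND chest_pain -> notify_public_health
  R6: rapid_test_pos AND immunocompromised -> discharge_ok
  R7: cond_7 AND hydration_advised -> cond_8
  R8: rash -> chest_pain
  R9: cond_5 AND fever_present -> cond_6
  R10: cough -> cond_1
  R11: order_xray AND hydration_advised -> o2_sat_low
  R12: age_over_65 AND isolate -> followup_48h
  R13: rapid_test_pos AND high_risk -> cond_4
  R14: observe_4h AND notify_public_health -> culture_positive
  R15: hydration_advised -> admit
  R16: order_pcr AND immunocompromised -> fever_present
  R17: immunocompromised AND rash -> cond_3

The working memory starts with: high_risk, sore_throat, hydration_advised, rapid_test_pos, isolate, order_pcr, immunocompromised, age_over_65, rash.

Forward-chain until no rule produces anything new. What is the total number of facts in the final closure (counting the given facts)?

[1] R1 [sore_throat AND rash AND immunocompromised -> start_antiviral]; R6 [rapid_test_pos AND immunocompromised -> discharge_ok]; R8 [rash -> chest_pain]; R12 [age_over_65 AND isolate -> followup_48h]; R13 [rapid_test_pos AND high_risk -> cond_4]; R15 [hydration_advised -> admit]; R16 [order_pcr AND immunocompromised -> fever_present]; R17 [immunocompromised AND rash -> cond_3]. ⇒ new: start_antiviral, discharge_ok, chest_pain, followup_48h, cond_4, admit, fever_present, cond_3.
[2] R4 [admit AND fever_present AND followup_48h -> observe_4h]; R5 [start_antiviral AND discharge_ok AND chest_pain -> notify_public_health]. ⇒ new: observe_4h, notify_public_health.
[3] R14 [observe_4h AND notify_public_health -> culture_positive]. ⇒ new: culture_positive.
Closure: {admit, age_over_65, chest_pain, cond_3, cond_4, culture_positive, discharge_ok, fever_present, followup_48h, high_risk, hydration_advised, immunocompromised, isolate, notify_public_health, observe_4h, order_pcr, rapid_test_pos, rash, sore_throat, start_antiviral} — 20 facts.

20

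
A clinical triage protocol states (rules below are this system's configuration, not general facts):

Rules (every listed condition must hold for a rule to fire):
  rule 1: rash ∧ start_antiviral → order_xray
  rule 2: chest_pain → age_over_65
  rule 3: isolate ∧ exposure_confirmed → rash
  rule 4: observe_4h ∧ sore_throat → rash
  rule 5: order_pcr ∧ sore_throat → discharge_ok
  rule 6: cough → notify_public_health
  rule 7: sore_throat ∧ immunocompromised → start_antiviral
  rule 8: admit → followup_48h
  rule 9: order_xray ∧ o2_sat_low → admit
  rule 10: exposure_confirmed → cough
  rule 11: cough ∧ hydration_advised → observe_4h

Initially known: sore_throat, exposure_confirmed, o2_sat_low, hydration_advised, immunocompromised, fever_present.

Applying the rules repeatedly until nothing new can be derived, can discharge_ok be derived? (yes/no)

no

[1] rule 7 [sore_throat ∧ immunocompromised → start_antiviral]; rule 10 [exposure_confirmed → cough]. ⇒ new: start_antiviral, cough.
[2] rule 6 [cough → notify_public_health]; rule 11 [cough ∧ hydration_advised → observe_4h]. ⇒ new: notify_public_health, observe_4h.
[3] rule 4 [observe_4h ∧ sore_throat → rash]. ⇒ new: rash.
[4] rule 1 [rash ∧ start_antiviral → order_xray]. ⇒ new: order_xray.
[5] rule 9 [order_xray ∧ o2_sat_low → admit]. ⇒ new: admit.
[6] rule 8 [admit → followup_48h]. ⇒ new: followup_48h.
Fixed point reached. discharge_ok is concluded only by rule 5; rule 5 needs order_pcr (never derived).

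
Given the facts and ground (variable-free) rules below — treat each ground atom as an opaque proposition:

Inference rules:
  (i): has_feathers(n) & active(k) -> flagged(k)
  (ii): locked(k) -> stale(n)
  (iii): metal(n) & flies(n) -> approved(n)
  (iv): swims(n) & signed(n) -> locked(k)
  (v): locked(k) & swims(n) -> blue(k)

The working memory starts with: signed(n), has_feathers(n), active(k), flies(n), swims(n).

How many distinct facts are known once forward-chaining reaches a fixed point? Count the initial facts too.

[1] (i) [has_feathers(n) & active(k) -> flagged(k)]; (iv) [swims(n) & signed(n) -> locked(k)]. ⇒ new: flagged(k), locked(k).
[2] (ii) [locked(k) -> stale(n)]; (v) [locked(k) & swims(n) -> blue(k)]. ⇒ new: stale(n), blue(k).
Closure: {active(k), blue(k), flagged(k), flies(n), has_feathers(n), locked(k), signed(n), stale(n), swims(n)} — 9 facts.

9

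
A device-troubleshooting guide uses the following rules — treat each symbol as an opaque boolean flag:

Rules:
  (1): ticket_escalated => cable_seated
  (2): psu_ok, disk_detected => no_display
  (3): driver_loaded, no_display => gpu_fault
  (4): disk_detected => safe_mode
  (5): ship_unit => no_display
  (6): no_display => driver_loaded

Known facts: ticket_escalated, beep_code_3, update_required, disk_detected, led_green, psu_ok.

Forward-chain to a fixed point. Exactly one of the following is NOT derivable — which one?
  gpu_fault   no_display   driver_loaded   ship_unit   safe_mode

ship_unit

Round 1 — (1), (2), (4), derive cable_seated, no_display, safe_mode.
Round 2 — (6), derive driver_loaded.
Round 3 — (3), derive gpu_fault.
Derived: safe_mode (round 1), no_display (round 1), gpu_fault (round 3), driver_loaded (round 2). ship_unit never appears in any round.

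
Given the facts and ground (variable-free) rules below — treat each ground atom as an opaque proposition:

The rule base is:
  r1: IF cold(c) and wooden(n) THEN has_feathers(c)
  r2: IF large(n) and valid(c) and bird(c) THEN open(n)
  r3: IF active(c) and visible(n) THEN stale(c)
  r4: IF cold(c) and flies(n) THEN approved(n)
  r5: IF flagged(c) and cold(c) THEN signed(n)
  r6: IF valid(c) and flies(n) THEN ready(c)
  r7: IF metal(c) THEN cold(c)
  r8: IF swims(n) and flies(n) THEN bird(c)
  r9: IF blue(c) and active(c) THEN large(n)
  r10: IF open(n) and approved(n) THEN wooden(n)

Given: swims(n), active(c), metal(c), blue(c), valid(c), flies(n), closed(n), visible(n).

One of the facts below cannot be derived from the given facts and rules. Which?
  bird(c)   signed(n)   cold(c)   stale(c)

signed(n)

Round 1 — r3, r6, r7, r8, r9, derive stale(c), ready(c), cold(c), bird(c), large(n).
Round 2 — r2, r4, derive open(n), approved(n).
Round 3 — r10, derive wooden(n).
Round 4 — r1, derive has_feathers(c).
Derived: stale(c) (round 1), bird(c) (round 1), cold(c) (round 1). signed(n) never appears in any round.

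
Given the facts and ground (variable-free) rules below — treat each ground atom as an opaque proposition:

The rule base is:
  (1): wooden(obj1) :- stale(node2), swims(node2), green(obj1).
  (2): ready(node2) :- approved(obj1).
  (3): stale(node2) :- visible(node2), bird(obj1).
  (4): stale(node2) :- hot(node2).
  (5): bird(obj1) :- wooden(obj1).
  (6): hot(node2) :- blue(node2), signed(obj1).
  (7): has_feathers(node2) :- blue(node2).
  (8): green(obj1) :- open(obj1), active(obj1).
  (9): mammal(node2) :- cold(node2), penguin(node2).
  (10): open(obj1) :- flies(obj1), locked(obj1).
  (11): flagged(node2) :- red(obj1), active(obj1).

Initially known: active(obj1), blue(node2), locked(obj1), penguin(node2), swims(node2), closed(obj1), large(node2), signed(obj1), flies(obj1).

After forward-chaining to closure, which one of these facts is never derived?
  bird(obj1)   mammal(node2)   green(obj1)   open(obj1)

mammal(node2)

[1] (6) [hot(node2) :- blue(node2), signed(obj1).]; (7) [has_feathers(node2) :- blue(node2).]; (10) [open(obj1) :- flies(obj1), locked(obj1).]. ⇒ new: hot(node2), has_feathers(node2), open(obj1).
[2] (4) [stale(node2) :- hot(node2).]; (8) [green(obj1) :- open(obj1), active(obj1).]. ⇒ new: stale(node2), green(obj1).
[3] (1) [wooden(obj1) :- stale(node2), swims(node2), green(obj1).]. ⇒ new: wooden(obj1).
[4] (5) [bird(obj1) :- wooden(obj1).]. ⇒ new: bird(obj1).
Derived: bird(obj1) (round 4), green(obj1) (round 2), open(obj1) (round 1). mammal(node2) never appears in any round.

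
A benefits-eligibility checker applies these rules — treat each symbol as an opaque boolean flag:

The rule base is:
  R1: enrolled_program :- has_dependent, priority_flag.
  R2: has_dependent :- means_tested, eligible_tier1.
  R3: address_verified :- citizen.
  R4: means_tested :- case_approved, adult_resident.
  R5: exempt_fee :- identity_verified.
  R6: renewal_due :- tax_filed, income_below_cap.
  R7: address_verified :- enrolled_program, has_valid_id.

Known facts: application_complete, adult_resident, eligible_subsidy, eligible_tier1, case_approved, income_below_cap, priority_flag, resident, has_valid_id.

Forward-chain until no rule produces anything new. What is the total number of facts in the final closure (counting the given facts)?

[1] R4 [means_tested :- case_approved, adult_resident.]. ⇒ new: means_tested.
[2] R2 [has_dependent :- means_tested, eligible_tier1.]. ⇒ new: has_dependent.
[3] R1 [enrolled_program :- has_dependent, priority_flag.]. ⇒ new: enrolled_program.
[4] R7 [address_verified :- enrolled_program, has_valid_id.]. ⇒ new: address_verified.
Closure: {address_verified, adult_resident, application_complete, case_approved, eligible_subsidy, eligible_tier1, enrolled_program, has_dependent, has_valid_id, income_below_cap, means_tested, priority_flag, resident} — 13 facts.

13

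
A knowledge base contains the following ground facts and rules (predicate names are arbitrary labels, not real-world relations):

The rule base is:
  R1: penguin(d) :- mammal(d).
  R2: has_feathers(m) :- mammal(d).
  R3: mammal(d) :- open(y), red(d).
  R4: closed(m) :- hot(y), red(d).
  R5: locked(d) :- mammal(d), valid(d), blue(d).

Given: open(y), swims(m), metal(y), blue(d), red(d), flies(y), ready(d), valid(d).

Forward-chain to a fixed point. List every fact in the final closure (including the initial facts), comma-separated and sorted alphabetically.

blue(d), flies(y), has_feathers(m), locked(d), mammal(d), metal(y), open(y), penguin(d), ready(d), red(d), swims(m), valid(d)

Round 1: R3 [mammal(d) :- open(y), red(d).]. Adds mammal(d).
Round 2: R1 [penguin(d) :- mammal(d).]; R2 [has_feathers(m) :- mammal(d).]; R5 [locked(d) :- mammal(d), valid(d), blue(d).]. Adds penguin(d), has_feathers(m), locked(d).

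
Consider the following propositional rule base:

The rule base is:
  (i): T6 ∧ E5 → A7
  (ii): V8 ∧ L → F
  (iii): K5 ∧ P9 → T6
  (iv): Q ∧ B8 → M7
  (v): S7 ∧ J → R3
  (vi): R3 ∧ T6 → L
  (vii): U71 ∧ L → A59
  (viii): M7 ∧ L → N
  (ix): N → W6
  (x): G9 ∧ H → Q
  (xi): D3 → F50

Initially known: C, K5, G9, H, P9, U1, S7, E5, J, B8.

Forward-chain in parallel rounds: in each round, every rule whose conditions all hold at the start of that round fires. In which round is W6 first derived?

Round 1 fires (iii), (v), (x), giving T6, R3, Q.
Round 2 fires (i), (iv), (vi), giving A7, M7, L.
Round 3 fires (viii), giving N.
Round 4 fires (ix), giving W6.
W6 first appears in round 4.

4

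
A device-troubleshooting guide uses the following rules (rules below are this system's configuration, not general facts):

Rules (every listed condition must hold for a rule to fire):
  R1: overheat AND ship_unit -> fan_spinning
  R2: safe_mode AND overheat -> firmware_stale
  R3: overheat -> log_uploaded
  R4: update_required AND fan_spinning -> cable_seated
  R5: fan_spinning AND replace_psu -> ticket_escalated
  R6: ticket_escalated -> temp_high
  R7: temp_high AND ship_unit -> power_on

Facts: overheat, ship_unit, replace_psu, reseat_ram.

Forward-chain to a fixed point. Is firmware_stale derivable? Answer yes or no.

Round 1: R1 [overheat AND ship_unit -> fan_spinning]; R3 [overheat -> log_uploaded]. New: fan_spinning, log_uploaded.
Round 2: R5 [fan_spinning AND replace_psu -> ticket_escalated]. New: ticket_escalated.
Round 3: R6 [ticket_escalated -> temp_high]. New: temp_high.
Round 4: R7 [temp_high AND ship_unit -> power_on]. New: power_on.
Fixed point reached. firmware_stale is concluded only by R2; R2 needs safe_mode (never derived).

no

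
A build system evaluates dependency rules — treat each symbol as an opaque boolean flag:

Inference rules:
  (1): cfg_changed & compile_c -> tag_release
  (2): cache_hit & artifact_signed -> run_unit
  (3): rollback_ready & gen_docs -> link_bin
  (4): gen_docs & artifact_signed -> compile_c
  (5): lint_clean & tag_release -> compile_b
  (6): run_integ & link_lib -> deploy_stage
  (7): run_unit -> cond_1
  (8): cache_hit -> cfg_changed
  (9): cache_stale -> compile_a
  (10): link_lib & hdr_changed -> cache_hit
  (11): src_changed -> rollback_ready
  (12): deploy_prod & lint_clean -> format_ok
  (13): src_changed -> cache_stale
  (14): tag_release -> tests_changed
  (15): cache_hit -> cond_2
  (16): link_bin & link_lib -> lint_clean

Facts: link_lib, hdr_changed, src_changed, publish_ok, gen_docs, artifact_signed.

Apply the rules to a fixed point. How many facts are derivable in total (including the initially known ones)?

Round 1: (4) [gen_docs & artifact_signed -> compile_c]; (10) [link_lib & hdr_changed -> cache_hit]; (11) [src_changed -> rollback_ready]; (13) [src_changed -> cache_stale]. New: compile_c, cache_hit, rollback_ready, cache_stale.
Round 2: (2) [cache_hit & artifact_signed -> run_unit]; (3) [rollback_ready & gen_docs -> link_bin]; (8) [cache_hit -> cfg_changed]; (9) [cache_stale -> compile_a]; (15) [cache_hit -> cond_2]. New: run_unit, link_bin, cfg_changed, compile_a, cond_2.
Round 3: (1) [cfg_changed & compile_c -> tag_release]; (7) [run_unit -> cond_1]; (16) [link_bin & link_lib -> lint_clean]. New: tag_release, cond_1, lint_clean.
Round 4: (5) [lint_clean & tag_release -> compile_b]; (14) [tag_release -> tests_changed]. New: compile_b, tests_changed.
Closure: {artifact_signed, cache_hit, cache_stale, cfg_changed, compile_a, compile_b, compile_c, cond_1, cond_2, gen_docs, hdr_changed, link_bin, link_lib, lint_clean, publish_ok, rollback_ready, run_unit, src_changed, tag_release, tests_changed} — 20 facts.

20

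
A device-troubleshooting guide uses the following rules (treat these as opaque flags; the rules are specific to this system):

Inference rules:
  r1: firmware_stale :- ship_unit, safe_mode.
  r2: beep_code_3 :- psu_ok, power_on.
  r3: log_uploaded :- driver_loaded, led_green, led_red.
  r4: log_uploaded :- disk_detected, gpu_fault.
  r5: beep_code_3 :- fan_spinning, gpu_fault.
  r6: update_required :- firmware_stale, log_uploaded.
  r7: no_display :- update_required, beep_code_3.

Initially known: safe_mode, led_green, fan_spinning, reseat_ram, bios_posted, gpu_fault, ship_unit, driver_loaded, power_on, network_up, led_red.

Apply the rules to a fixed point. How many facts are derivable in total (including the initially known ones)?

16

[1] r1 [firmware_stale :- ship_unit, safe_mode.]; r3 [log_uploaded :- driver_loaded, led_green, led_red.]; r5 [beep_code_3 :- fan_spinning, gpu_fault.]. ⇒ new: firmware_stale, log_uploaded, beep_code_3.
[2] r6 [update_required :- firmware_stale, log_uploaded.]. ⇒ new: update_required.
[3] r7 [no_display :- update_required, beep_code_3.]. ⇒ new: no_display.
Closure: {beep_code_3, bios_posted, driver_loaded, fan_spinning, firmware_stale, gpu_fault, led_green, led_red, log_uploaded, network_up, no_display, power_on, reseat_ram, safe_mode, ship_unit, update_required} — 16 facts.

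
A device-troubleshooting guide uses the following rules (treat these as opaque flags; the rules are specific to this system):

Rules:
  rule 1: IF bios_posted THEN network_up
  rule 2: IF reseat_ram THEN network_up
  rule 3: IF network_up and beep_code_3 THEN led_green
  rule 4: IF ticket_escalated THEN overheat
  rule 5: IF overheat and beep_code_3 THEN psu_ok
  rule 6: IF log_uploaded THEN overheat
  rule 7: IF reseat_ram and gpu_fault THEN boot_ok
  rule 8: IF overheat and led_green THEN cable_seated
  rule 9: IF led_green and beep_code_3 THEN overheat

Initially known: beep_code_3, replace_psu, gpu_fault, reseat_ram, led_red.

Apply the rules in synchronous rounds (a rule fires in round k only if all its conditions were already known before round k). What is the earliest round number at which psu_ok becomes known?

Round 1: rule 2 [IF reseat_ram THEN network_up]; rule 7 [IF reseat_ram and gpu_fault THEN boot_ok]. Adds network_up, boot_ok.
Round 2: rule 3 [IF network_up and beep_code_3 THEN led_green]. Adds led_green.
Round 3: rule 9 [IF led_green and beep_code_3 THEN overheat]. Adds overheat.
Round 4: rule 5 [IF overheat and beep_code_3 THEN psu_ok]; rule 8 [IF overheat and led_green THEN cable_seated]. Adds psu_ok, cable_seated.
psu_ok first appears in round 4.

4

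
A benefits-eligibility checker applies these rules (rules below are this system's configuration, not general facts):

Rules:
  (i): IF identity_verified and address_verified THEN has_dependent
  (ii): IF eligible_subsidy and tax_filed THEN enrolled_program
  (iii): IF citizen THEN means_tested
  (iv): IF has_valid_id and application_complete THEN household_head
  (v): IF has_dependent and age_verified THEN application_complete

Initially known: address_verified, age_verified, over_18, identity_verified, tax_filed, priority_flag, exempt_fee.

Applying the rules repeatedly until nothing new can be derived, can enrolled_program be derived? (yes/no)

Round 1: (i) [IF identity_verified and address_verified THEN has_dependent]. New: has_dependent.
Round 2: (v) [IF has_dependent and age_verified THEN application_complete]. New: application_complete.
Fixed point reached. enrolled_program is concluded only by (ii); (ii) needs eligible_subsidy (never derived).

no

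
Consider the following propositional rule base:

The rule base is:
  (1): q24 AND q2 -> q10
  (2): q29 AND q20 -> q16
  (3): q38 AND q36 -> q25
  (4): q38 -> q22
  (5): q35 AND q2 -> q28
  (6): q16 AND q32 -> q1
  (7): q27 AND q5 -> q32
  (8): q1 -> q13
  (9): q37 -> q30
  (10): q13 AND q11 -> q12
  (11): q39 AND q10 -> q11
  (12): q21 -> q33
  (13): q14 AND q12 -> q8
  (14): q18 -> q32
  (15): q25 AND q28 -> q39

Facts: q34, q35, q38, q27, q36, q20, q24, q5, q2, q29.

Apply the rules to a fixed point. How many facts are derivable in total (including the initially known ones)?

Round 1 — (1), (2), (3), (4), (5), (7), derive q10, q16, q25, q22, q28, q32.
Round 2 — (6), (15), derive q1, q39.
Round 3 — (8), (11), derive q13, q11.
Round 4 — (10), derive q12.
Closure: {q1, q10, q11, q12, q13, q16, q2, q20, q22, q24, q25, q27, q28, q29, q32, q34, q35, q36, q38, q39, q5} — 21 facts.

21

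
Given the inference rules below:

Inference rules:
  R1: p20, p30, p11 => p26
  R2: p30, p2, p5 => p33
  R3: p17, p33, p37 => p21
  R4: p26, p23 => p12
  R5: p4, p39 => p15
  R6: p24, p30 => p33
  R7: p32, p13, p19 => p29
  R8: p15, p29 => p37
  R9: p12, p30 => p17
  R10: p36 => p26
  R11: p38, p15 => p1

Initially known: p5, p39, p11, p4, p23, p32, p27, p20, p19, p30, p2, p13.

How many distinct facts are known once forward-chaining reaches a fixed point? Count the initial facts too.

20

Round 1: R1 [p20, p30, p11 => p26]; R2 [p30, p2, p5 => p33]; R5 [p4, p39 => p15]; R7 [p32, p13, p19 => p29]. Adds p26, p33, p15, p29.
Round 2: R4 [p26, p23 => p12]; R8 [p15, p29 => p37]. Adds p12, p37.
Round 3: R9 [p12, p30 => p17]. Adds p17.
Round 4: R3 [p17, p33, p37 => p21]. Adds p21.
Closure: {p11, p12, p13, p15, p17, p19, p2, p20, p21, p23, p26, p27, p29, p30, p32, p33, p37, p39, p4, p5} — 20 facts.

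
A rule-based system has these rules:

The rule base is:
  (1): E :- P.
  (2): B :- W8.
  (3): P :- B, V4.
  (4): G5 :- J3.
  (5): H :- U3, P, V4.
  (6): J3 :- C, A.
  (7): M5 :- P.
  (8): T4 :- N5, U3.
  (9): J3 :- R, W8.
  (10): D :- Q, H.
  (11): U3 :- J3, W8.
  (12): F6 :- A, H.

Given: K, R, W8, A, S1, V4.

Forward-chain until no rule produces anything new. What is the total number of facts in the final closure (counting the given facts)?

15

Round 1 — (2), (9), derive B, J3.
Round 2 — (3), (4), (11), derive P, G5, U3.
Round 3 — (1), (5), (7), derive E, H, M5.
Round 4 — (12), derive F6.
Closure: {A, B, E, F6, G5, H, J3, K, M5, P, R, S1, U3, V4, W8} — 15 facts.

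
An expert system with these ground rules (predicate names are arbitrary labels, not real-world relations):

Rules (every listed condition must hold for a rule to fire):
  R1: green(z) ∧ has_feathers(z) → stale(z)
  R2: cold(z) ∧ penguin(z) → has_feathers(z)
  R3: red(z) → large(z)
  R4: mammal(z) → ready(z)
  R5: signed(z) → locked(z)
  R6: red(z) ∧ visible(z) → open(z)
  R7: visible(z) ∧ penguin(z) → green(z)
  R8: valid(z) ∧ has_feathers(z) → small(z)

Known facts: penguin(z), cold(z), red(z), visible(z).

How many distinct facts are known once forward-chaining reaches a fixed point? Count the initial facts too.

9

Round 1 — R2, R3, R6, R7, derive has_feathers(z), large(z), open(z), green(z).
Round 2 — R1, derive stale(z).
Closure: {cold(z), green(z), has_feathers(z), large(z), open(z), penguin(z), red(z), stale(z), visible(z)} — 9 facts.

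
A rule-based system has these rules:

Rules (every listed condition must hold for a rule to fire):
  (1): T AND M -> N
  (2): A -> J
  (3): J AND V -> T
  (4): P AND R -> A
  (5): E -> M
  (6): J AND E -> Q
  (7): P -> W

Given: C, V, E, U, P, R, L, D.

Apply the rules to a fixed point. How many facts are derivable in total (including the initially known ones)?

Round 1 fires (4), (5), (7), giving A, M, W.
Round 2 fires (2), giving J.
Round 3 fires (3), (6), giving T, Q.
Round 4 fires (1), giving N.
Closure: {A, C, D, E, J, L, M, N, P, Q, R, T, U, V, W} — 15 facts.

15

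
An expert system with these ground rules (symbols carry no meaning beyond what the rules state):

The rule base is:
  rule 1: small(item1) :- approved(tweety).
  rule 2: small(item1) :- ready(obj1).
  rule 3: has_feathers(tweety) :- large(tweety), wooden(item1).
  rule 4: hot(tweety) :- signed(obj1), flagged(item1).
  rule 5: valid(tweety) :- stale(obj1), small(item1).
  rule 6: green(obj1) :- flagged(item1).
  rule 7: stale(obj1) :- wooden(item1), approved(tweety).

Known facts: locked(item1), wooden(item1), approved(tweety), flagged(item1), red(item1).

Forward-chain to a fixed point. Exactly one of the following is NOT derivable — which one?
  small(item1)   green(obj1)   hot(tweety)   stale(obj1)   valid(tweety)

hot(tweety)

Round 1: rule 1 [small(item1) :- approved(tweety).]; rule 6 [green(obj1) :- flagged(item1).]; rule 7 [stale(obj1) :- wooden(item1), approved(tweety).]. Adds small(item1), green(obj1), stale(obj1).
Round 2: rule 5 [valid(tweety) :- stale(obj1), small(item1).]. Adds valid(tweety).
Derived: valid(tweety) (round 2), stale(obj1) (round 1), green(obj1) (round 1), small(item1) (round 1). hot(tweety) never appears in any round.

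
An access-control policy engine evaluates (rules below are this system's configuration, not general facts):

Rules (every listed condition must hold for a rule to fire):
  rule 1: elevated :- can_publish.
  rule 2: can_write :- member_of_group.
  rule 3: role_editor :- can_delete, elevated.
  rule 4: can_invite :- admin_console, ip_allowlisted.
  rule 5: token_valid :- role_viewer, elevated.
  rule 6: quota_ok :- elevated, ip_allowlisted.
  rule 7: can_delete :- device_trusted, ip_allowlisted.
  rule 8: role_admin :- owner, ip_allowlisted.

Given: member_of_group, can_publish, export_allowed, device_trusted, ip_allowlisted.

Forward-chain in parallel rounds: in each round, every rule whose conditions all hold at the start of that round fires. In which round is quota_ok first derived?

2

[1] rule 1 [elevated :- can_publish.]; rule 2 [can_write :- member_of_group.]; rule 7 [can_delete :- device_trusted, ip_allowlisted.]. ⇒ new: elevated, can_write, can_delete.
[2] rule 3 [role_editor :- can_delete, elevated.]; rule 6 [quota_ok :- elevated, ip_allowlisted.]. ⇒ new: role_editor, quota_ok.
quota_ok first appears in round 2.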